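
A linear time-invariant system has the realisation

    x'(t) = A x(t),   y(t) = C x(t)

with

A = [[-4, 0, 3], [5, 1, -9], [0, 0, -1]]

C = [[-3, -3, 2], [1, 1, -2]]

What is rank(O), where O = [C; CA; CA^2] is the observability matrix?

CA = [[-3, -3, 16], [1, 1, -4]]
CA^2 = [[-3, -3, 2], [1, 1, -2]]
Observability matrix O = [C; CA; CA^2] = [[-3, -3, 2], [1, 1, -2], [-3, -3, 16], [1, 1, -4], [-3, -3, 2], [1, 1, -2]]
The columns c1, c2, c3 of O are linearly dependent: -c1 + c2 = 0 (check each entry), so rank(O) ≤ 2.
The 2×2 minor from rows 1, 2, columns 1, 3 is (-3)·(-2) - 2·1 = 6 - 2 = 4 ≠ 0, so rank(O) = 2.
rank(O) = 2 < n = 3, so the pair (A, C) is not completely observable.

2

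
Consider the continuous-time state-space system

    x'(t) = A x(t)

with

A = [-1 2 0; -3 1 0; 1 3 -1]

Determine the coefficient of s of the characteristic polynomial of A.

Expand det(sI - A) for the 3×3 matrix.
p(s) = s^3 + s^2 + 5s + 5.
(Check: constant term = det(-A) = (-1)^3 det A = 5; coefficient of s^2 = -tr A = 1.)
The coefficient of s is 5.

5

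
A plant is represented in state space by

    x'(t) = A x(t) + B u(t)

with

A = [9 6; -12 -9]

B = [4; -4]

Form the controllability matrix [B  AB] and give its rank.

1

AB = [[12], [-12]]
Controllability matrix C = [B  AB] = [[4, 12], [-4, -12]]
Every column of C is a scalar multiple of column 1 = [4, -4] (multipliers 1, 3), so the columns span a one-dimensional space.
C ≠ 0, hence rank(C) = 1.
rank(C) = 1 < n = 2, so the pair (A, B) is not completely controllable.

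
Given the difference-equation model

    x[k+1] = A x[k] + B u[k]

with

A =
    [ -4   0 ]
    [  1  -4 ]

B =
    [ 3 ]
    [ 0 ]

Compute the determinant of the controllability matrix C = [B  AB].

AB = [[-12], [3]]
Controllability matrix C = [B  AB] = [[3, -12], [0, 3]]
det(C) = 3·3 - (-12)·0 = 9 - 0 = 9
Since det(C) ≠ 0, rank(C) = 2 and the system is completely controllable.

9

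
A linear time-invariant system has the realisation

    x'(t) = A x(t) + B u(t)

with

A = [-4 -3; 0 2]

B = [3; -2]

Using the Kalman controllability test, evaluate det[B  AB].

-24

AB = [[-6], [-4]]
Controllability matrix C = [B  AB] = [[3, -6], [-2, -4]]
det(C) = 3·(-4) - (-6)·(-2) = -12 - 12 = -24
Since det(C) ≠ 0, rank(C) = 2 and the system is completely controllable.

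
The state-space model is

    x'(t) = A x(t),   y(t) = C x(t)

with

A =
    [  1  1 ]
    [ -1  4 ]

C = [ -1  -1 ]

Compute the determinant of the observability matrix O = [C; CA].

5

CA = [[0, -5]]
Observability matrix O = [C; CA] = [[-1, -1], [0, -5]]
det(O) = (-1)·(-5) - (-1)·0 = 5 - 0 = 5
Since det(O) ≠ 0, rank(O) = 2 and the system is completely observable.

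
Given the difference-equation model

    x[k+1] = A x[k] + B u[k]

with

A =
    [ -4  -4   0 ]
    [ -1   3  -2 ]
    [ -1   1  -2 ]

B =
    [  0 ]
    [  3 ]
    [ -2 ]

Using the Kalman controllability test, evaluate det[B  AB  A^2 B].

1096

AB = [[-12], [13], [7]]
A^2B = [[-4], [37], [11]]
Controllability matrix C = [B  AB  A^2B] = [[0, -12, -4], [3, 13, 37], [-2, 7, 11]]
Expanding along the first row, det(C) = 0·(13·11 - 37·7) - (-12)·(3·11 - 37·(-2)) + (-4)·(3·7 - 13·(-2)) = 0·(-116) - (-12)·107 + (-4)·47 = 1096
Since det(C) ≠ 0, rank(C) = 3 and the system is completely controllable.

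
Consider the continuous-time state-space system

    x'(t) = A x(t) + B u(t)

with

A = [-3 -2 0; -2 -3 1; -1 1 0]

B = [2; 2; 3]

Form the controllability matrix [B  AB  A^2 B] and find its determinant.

-288

AB = [[-10], [-7], [0]]
A^2B = [[44], [41], [3]]
Controllability matrix C = [B  AB  A^2B] = [[2, -10, 44], [2, -7, 41], [3, 0, 3]]
Expanding along the first row, det(C) = 2·((-7)·3 - 41·0) - (-10)·(2·3 - 41·3) + 44·(2·0 - (-7)·3) = 2·(-21) - (-10)·(-117) + 44·21 = -288
Since det(C) ≠ 0, rank(C) = 3 and the system is completely controllable.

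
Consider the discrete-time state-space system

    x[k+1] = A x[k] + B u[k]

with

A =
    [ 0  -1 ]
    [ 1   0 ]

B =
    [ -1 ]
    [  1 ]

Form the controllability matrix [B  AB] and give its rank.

AB = [[-1], [-1]]
Controllability matrix C = [B  AB] = [[-1, -1], [1, -1]]
det(C) = (-1)·(-1) - (-1)·1 = 1 - (-1) = 2 ≠ 0, so rank(C) = 2.
rank(C) = 2 = n, so the pair (A, B) is completely controllable.

2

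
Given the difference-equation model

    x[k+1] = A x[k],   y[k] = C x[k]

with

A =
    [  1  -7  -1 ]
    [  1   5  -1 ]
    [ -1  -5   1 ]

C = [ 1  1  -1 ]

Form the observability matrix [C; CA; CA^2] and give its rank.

CA = [[3, 3, -3]]
CA^2 = [[9, 9, -9]]
Observability matrix O = [C; CA; CA^2] = [[1, 1, -1], [3, 3, -3], [9, 9, -9]]
Every row of O is a scalar multiple of row 1 = [1, 1, -1] (multipliers 1, 3, 9), so the rows span a one-dimensional space.
O ≠ 0, hence rank(O) = 1.
rank(O) = 1 < n = 3, so the pair (A, C) is not completely observable.

1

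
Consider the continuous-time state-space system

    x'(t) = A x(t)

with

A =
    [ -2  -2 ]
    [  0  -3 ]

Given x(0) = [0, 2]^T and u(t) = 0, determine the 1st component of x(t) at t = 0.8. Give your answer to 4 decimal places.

-0.4447

det(sI - A) = s^2 - (tr A)s + det A, with tr A = (-2) + (-3) = -5 and det A = (-2)·(-3) - (-2)·0 = 6 - 0 = 6.
So p(s) = det(sI - A) = s^2 + 5s + 6.
Factor s^2 + 5s + 6: two numbers with sum -5 and product 6 are -2 and -3, so s^2 + 5s + 6 = (s + 2)(s + 3).
Hence p(s) = (s + 2) (s + 3), with roots -3, -2.
The eigenvalues -3, -2 are distinct and real, so A is diagonalisable and x(t) = e^{At} x(0) = V diag(e^{λ_i t}) V^{-1} x(0), where the columns of V are the eigenvectors.
λ = -3: A - (-3)I = [[1, -2], [0, 0]]. Row 1 gives 1·v1 + (-2)·v2 = 0, so take v_1 = [2, 1]^T.
λ = -2: A - (-2)I = [[0, -2], [0, -1]]. Row 1 gives 0·v1 + (-2)·v2 = 0, so take v_2 = [1, 0]^T.
V = [v_1 v_2] = [[2, 1], [1, 0]] has det V = -1, so V^{-1} = adj(V)/det V = [[0, 1], [1, -2]].
Modal coordinates z(0) = V^{-1} x(0): 0·0 + 1·2 = 2; 1·0 + (-2)·2 = -4; so z(0) = [2, -4]^T.
x_1(t) = Σ_i (v_i)_1 · z_i(0) · e^{λ_i t} (row 1 of V times the modal terms).
x_1(0.8) = 2·2·e^{-3·0.8} + 1·(-4)·e^{-2·0.8} = 4·0.090718 + (-4)·0.201897 = -0.4447.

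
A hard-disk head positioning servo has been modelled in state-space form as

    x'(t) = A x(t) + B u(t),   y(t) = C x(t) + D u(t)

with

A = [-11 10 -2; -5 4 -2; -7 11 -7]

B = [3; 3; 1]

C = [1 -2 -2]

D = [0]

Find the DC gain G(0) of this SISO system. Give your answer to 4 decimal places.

-3.0000

G(0) = C(-A)^{-1}B + D = -C A^{-1} B + D.
det A = -90, so A^{-1} = (1/-90)·adj(A) = [[1/15, -8/15, 2/15], [7/30, -7/10, 2/15], [3/10, -17/30, -1/15]]
A^{-1} B = [-19/15, -19/15, -13/15]^T
C A^{-1} B = 3
G(0) = D - C A^{-1} B = 0 - (3) = -3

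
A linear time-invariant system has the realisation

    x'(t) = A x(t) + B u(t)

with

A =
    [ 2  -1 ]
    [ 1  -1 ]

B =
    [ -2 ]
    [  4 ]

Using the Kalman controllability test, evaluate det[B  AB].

AB = [[-8], [-6]]
Controllability matrix C = [B  AB] = [[-2, -8], [4, -6]]
det(C) = (-2)·(-6) - (-8)·4 = 12 - (-32) = 44
Since det(C) ≠ 0, rank(C) = 2 and the system is completely controllable.

44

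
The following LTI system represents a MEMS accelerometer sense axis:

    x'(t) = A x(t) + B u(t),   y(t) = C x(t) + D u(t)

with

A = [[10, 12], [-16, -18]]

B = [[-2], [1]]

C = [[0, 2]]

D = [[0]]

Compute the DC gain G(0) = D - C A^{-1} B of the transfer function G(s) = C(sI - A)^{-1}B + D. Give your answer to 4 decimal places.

3.6667

G(0) = C(-A)^{-1}B + D = -C A^{-1} B + D.
det A = 12, so A^{-1} = (1/12)·adj(A) = [[-3/2, -1], [4/3, 5/6]]
A^{-1} B = [2, -11/6]^T
C A^{-1} B = -11/3
G(0) = D - C A^{-1} B = 0 - (-11/3) = 11/3 ≈ 3.6667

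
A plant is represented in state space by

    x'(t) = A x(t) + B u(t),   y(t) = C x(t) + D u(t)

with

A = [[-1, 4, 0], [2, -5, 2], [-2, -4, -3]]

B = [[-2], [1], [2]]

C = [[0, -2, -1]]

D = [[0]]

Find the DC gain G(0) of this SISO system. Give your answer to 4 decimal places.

G(0) = C(-A)^{-1}B + D = -C A^{-1} B + D.
det A = -15, so A^{-1} = (1/-15)·adj(A) = [[-23/15, -4/5, -8/15], [-2/15, -1/5, -2/15], [6/5, 4/5, 1/5]]
A^{-1} B = [6/5, -1/5, -6/5]^T
C A^{-1} B = 8/5
G(0) = D - C A^{-1} B = 0 - (8/5) = -8/5 ≈ -1.6000

-1.6000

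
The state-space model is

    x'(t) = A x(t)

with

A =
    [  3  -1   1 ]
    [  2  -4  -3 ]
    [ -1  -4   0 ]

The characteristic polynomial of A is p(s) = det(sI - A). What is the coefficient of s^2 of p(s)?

1

Expand det(sI - A) for the 3×3 matrix.
p(s) = s^3 + s^2 - 21s + 51.
(Check: constant term = det(-A) = (-1)^3 det A = 51; coefficient of s^2 = -tr A = 1.)
The coefficient of s^2 is 1.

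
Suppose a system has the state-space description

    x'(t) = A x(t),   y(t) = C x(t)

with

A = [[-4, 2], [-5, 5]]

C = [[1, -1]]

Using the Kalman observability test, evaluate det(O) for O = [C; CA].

-2

CA = [[1, -3]]
Observability matrix O = [C; CA] = [[1, -1], [1, -3]]
det(O) = 1·(-3) - (-1)·1 = -3 - (-1) = -2
Since det(O) ≠ 0, rank(O) = 2 and the system is completely observable.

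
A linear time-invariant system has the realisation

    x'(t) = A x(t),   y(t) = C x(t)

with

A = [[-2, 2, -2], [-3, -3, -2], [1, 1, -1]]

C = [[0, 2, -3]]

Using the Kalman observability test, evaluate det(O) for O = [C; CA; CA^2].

-394

CA = [[-9, -9, -1]]
CA^2 = [[44, 8, 37]]
Observability matrix O = [C; CA; CA^2] = [[0, 2, -3], [-9, -9, -1], [44, 8, 37]]
Expanding along the first row, det(O) = 0·((-9)·37 - (-1)·8) - 2·((-9)·37 - (-1)·44) + (-3)·((-9)·8 - (-9)·44) = 0·(-325) - 2·(-289) + (-3)·324 = -394
Since det(O) ≠ 0, rank(O) = 3 and the system is completely observable.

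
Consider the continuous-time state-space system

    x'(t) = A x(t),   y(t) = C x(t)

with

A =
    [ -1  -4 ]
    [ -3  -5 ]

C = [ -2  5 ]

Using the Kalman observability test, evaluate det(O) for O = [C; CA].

99

CA = [[-13, -17]]
Observability matrix O = [C; CA] = [[-2, 5], [-13, -17]]
det(O) = (-2)·(-17) - 5·(-13) = 34 - (-65) = 99
Since det(O) ≠ 0, rank(O) = 2 and the system is completely observable.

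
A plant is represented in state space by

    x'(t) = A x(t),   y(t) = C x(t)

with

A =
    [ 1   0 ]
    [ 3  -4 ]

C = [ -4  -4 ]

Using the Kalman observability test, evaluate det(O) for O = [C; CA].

-128

CA = [[-16, 16]]
Observability matrix O = [C; CA] = [[-4, -4], [-16, 16]]
det(O) = (-4)·16 - (-4)·(-16) = -64 - 64 = -128
Since det(O) ≠ 0, rank(O) = 2 and the system is completely observable.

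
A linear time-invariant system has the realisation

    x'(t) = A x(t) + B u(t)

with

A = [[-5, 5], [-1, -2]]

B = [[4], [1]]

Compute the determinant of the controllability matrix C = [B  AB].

AB = [[-15], [-6]]
Controllability matrix C = [B  AB] = [[4, -15], [1, -6]]
det(C) = 4·(-6) - (-15)·1 = -24 - (-15) = -9
Since det(C) ≠ 0, rank(C) = 2 and the system is completely controllable.

-9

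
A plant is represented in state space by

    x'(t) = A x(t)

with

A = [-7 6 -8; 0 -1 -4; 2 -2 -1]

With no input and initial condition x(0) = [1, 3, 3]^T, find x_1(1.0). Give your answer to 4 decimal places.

det(sI - A) = s^3 - (tr A)s^2 + (M11 + M22 + M33)s - det A, where Mii is the 2×2 principal minor of A obtained by deleting row i and column i.
tr A = (-7) + (-1) + (-1) = -9; M11 = (-1)·(-1) - (-4)·(-2) = 1 - 8 = -7; M22 = (-7)·(-1) - (-8)·2 = 7 - (-16) = 23; M33 = (-7)·(-1) - 6·0 = 7 - 0 = 7; sum of minors = 23.
det A = (-7)·((-1)·(-1) - (-4)·(-2)) - 6·(0·(-1) - (-4)·2) + (-8)·(0·(-2) - (-1)·2) = (-7)·(-7) - 6·8 + (-8)·2 = -15.
So p(s) = det(sI - A) = s^3 + 9s^2 + 23s + 15.
Rational-root test: any integer root divides 15. Testing small divisors, s = -1 works: p(-1) = -1 + 9 + (-23) + 15 = 0, so (s + 1) is a factor.
Dividing, p(s) = (s + 1)(s^2 + 8s + 15).
Factor s^2 + 8s + 15: two numbers with sum -8 and product 15 are -3 and -5, so s^2 + 8s + 15 = (s + 3)(s + 5).
Hence p(s) = (s + 1) (s + 3) (s + 5), with roots -5, -3, -1.
The eigenvalues -5, -3, -1 are distinct and real, so A is diagonalisable and x(t) = e^{At} x(0) = V diag(e^{λ_i t}) V^{-1} x(0), where the columns of V are the eigenvectors.
λ = -5: A - (-5)I = [[-2, 6, -8], [0, 4, -4], [2, -2, 4]]. v must be orthogonal to every row; (row 1) × (row 2) = [8, -8, -8], so take v_1 = [1, -1, -1]^T.
λ = -3: A - (-3)I = [[-4, 6, -8], [0, 2, -4], [2, -2, 2]]. v must be orthogonal to every row; (row 1) × (row 2) = [-8, -16, -8], so take v_2 = [1, 2, 1]^T.
λ = -1: A - (-1)I = [[-6, 6, -8], [0, 0, -4], [2, -2, 0]]. v must be orthogonal to every row; (row 1) × (row 2) = [-24, -24, 0], so take v_3 = [1, 1, 0]^T.
V = [v_1 v_2 v_3] = [[1, 1, 1], [-1, 2, 1], [-1, 1, 0]] has det V = -1, so V^{-1} = adj(V)/det V = [[1, -1, 1], [1, -1, 2], [-1, 2, -3]].
Modal coordinates z(0) = V^{-1} x(0): 1·1 + (-1)·3 + 1·3 = 1; 1·1 + (-1)·3 + 2·3 = 4; (-1)·1 + 2·3 + (-3)·3 = -4; so z(0) = [1, 4, -4]^T.
x_1(t) = Σ_i (v_i)_1 · z_i(0) · e^{λ_i t} (row 1 of V times the modal terms).
x_1(1.0) = 1·1·e^{-5·1.0} + 1·4·e^{-3·1.0} + 1·(-4)·e^{-1·1.0} = 1·0.006738 + 4·0.049787 + (-4)·0.367879 = -1.2656.

-1.2656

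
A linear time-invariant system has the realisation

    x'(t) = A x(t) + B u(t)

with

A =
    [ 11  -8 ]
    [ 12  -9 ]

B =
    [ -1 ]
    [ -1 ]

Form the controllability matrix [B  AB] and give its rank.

AB = [[-3], [-3]]
Controllability matrix C = [B  AB] = [[-1, -3], [-1, -3]]
Every column of C is a scalar multiple of column 1 = [-1, -1] (multipliers 1, 3), so the columns span a one-dimensional space.
C ≠ 0, hence rank(C) = 1.
rank(C) = 1 < n = 2, so the pair (A, B) is not completely controllable.

1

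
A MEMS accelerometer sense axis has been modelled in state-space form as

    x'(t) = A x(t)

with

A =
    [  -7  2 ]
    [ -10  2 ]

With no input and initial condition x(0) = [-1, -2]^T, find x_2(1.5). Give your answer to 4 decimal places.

-0.0222

det(sI - A) = s^2 - (tr A)s + det A, with tr A = (-7) + 2 = -5 and det A = (-7)·2 - 2·(-10) = -14 - (-20) = 6.
So p(s) = det(sI - A) = s^2 + 5s + 6.
Factor s^2 + 5s + 6: two numbers with sum -5 and product 6 are -2 and -3, so s^2 + 5s + 6 = (s + 2)(s + 3).
Hence p(s) = (s + 2) (s + 3), with roots -3, -2.
The eigenvalues -3, -2 are distinct and real, so A is diagonalisable and x(t) = e^{At} x(0) = V diag(e^{λ_i t}) V^{-1} x(0), where the columns of V are the eigenvectors.
λ = -3: A - (-3)I = [[-4, 2], [-10, 5]]. Row 1 gives (-4)·v1 + 2·v2 = 0, so take v_1 = [-1, -2]^T.
λ = -2: A - (-2)I = [[-5, 2], [-10, 4]]. Row 1 gives (-5)·v1 + 2·v2 = 0, so take v_2 = [-2, -5]^T.
V = [v_1 v_2] = [[-1, -2], [-2, -5]] has det V = 1, so V^{-1} = adj(V)/det V = [[-5, 2], [2, -1]].
Modal coordinates z(0) = V^{-1} x(0): (-5)·(-1) + 2·(-2) = 1; 2·(-1) + (-1)·(-2) = 0; so z(0) = [1, 0]^T.
x_2(t) = Σ_i (v_i)_2 · z_i(0) · e^{λ_i t} (row 2 of V times the modal terms).
x_2(1.5) = (-2)·1·e^{-3·1.5} + (-5)·0·e^{-2·1.5} = (-2)·0.011109 + 0·0.049787 = -0.0222.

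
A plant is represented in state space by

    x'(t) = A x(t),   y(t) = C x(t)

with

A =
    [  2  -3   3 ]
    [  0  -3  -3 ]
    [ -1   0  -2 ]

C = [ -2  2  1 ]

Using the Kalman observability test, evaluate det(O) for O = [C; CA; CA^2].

-477

CA = [[-5, 0, -14]]
CA^2 = [[4, 15, 13]]
Observability matrix O = [C; CA; CA^2] = [[-2, 2, 1], [-5, 0, -14], [4, 15, 13]]
Expanding along the first row, det(O) = (-2)·(0·13 - (-14)·15) - 2·((-5)·13 - (-14)·4) + 1·((-5)·15 - 0·4) = (-2)·210 - 2·(-9) + 1·(-75) = -477
Since det(O) ≠ 0, rank(O) = 3 and the system is completely observable.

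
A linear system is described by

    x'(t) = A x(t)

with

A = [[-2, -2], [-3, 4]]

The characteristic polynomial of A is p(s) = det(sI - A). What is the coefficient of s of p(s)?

For a 2×2 matrix, det(sI - A) = s^2 - (tr A)s + det A.
tr A = 2, det A = -14.
So p(s) = s^2 - 2s - 14.
The coefficient of s is -2.

-2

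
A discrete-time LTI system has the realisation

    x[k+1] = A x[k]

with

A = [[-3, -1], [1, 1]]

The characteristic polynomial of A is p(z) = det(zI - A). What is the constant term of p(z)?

For a 2×2 matrix, det(zI - A) = z^2 - (tr A)z + det A.
tr A = -2, det A = -2.
So p(z) = z^2 + 2z - 2.
The constant term is -2.

-2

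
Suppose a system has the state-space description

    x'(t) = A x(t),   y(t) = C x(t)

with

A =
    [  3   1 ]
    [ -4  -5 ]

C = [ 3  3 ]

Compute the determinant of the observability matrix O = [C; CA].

CA = [[-3, -12]]
Observability matrix O = [C; CA] = [[3, 3], [-3, -12]]
det(O) = 3·(-12) - 3·(-3) = -36 - (-9) = -27
Since det(O) ≠ 0, rank(O) = 2 and the system is completely observable.

-27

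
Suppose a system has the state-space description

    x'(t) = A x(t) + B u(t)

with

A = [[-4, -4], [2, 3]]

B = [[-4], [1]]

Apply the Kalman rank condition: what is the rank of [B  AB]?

2

AB = [[12], [-5]]
Controllability matrix C = [B  AB] = [[-4, 12], [1, -5]]
det(C) = (-4)·(-5) - 12·1 = 20 - 12 = 8 ≠ 0, so rank(C) = 2.
rank(C) = 2 = n, so the pair (A, B) is completely controllable.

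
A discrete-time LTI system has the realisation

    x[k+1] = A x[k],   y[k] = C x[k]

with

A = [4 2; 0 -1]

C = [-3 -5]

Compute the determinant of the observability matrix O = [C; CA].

CA = [[-12, -1]]
Observability matrix O = [C; CA] = [[-3, -5], [-12, -1]]
det(O) = (-3)·(-1) - (-5)·(-12) = 3 - 60 = -57
Since det(O) ≠ 0, rank(O) = 2 and the system is completely observable.

-57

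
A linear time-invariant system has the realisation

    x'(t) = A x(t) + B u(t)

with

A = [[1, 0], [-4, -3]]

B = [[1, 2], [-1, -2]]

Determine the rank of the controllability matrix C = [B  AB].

AB = [[1, 2], [-1, -2]]
Controllability matrix C = [B  AB] = [[1, 2, 1, 2], [-1, -2, -1, -2]]
Every column of C is a scalar multiple of column 1 = [1, -1] (multipliers 1, 2, 1, 2), so the columns span a one-dimensional space.
C ≠ 0, hence rank(C) = 1.
rank(C) = 1 < n = 2, so the pair (A, B) is not completely controllable.

1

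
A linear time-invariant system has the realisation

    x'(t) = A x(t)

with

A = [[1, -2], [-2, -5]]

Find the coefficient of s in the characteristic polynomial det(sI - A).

For a 2×2 matrix, det(sI - A) = s^2 - (tr A)s + det A.
tr A = -4, det A = -9.
So p(s) = s^2 + 4s - 9.
The coefficient of s is 4.

4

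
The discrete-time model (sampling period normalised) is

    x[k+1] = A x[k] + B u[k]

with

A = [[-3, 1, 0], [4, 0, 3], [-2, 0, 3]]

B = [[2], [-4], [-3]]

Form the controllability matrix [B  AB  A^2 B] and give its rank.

3

AB = [[-10], [-1], [-13]]
A^2B = [[29], [-79], [-19]]
Controllability matrix C = [B  AB  A^2B] = [[2, -10, 29], [-4, -1, -79], [-3, -13, -19]]
det(C) = 2·((-1)·(-19) - (-79)·(-13)) - (-10)·((-4)·(-19) - (-79)·(-3)) + 29·((-4)·(-13) - (-1)·(-3)) = 2·(-1008) - (-10)·(-161) + 29·49 = -2205 ≠ 0, so rank(C) = 3.
rank(C) = 3 = n, so the pair (A, B) is completely controllable.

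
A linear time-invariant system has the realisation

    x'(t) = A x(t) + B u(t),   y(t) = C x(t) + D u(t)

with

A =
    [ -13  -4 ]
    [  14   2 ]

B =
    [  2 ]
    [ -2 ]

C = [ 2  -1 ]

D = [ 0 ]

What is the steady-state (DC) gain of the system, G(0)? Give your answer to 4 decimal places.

0.2000

G(0) = C(-A)^{-1}B + D = -C A^{-1} B + D.
det A = 30, so A^{-1} = (1/30)·adj(A) = [[1/15, 2/15], [-7/15, -13/30]]
A^{-1} B = [-2/15, -1/15]^T
C A^{-1} B = -1/5
G(0) = D - C A^{-1} B = 0 - (-1/5) = 1/5 ≈ 0.2000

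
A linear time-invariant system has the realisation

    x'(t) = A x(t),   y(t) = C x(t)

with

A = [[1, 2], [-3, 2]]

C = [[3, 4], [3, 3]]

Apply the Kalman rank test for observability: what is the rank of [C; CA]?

2

CA = [[-9, 14], [-6, 12]]
Observability matrix O = [C; CA] = [[3, 4], [3, 3], [-9, 14], [-6, 12]]
Take the 2×2 submatrix of O formed by rows 1, 2: [[3, 4], [3, 3]]. Its determinant is 3·3 - 4·3 = 9 - 12 = -3 ≠ 0.
So rank(O) ≥ 2; since O has 2 columns, rank(O) = 2.
rank(O) = 2 = n, so the pair (A, C) is completely observable.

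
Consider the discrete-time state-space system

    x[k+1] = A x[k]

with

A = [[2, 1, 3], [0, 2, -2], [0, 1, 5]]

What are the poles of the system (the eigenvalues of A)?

det(zI - A) = z^3 - (tr A)z^2 + (M11 + M22 + M33)z - det A, where Mii is the 2×2 principal minor of A obtained by deleting row i and column i.
tr A = 2 + 2 + 5 = 9; M11 = 2·5 - (-2)·1 = 10 - (-2) = 12; M22 = 2·5 - 3·0 = 10 - 0 = 10; M33 = 2·2 - 1·0 = 4 - 0 = 4; sum of minors = 26.
det A = 2·(2·5 - (-2)·1) - 1·(0·5 - (-2)·0) + 3·(0·1 - 2·0) = 2·12 - 1·0 + 3·0 = 24.
So p(z) = det(zI - A) = z^3 - 9z^2 + 26z - 24.
Rational-root test: any integer root divides -24. Testing small divisors, z = 2 works: p(2) = 8 + (-36) + 52 + (-24) = 0, so (z - 2) is a factor.
Dividing, p(z) = (z - 2)(z^2 - 7z + 12).
Factor z^2 - 7z + 12: two numbers with sum 7 and product 12 are 4 and 3, so z^2 - 7z + 12 = (z - 4)(z - 3).
Hence p(z) = (z - 4) (z - 3) (z - 2), with roots 2, 3, 4.

2, 3, 4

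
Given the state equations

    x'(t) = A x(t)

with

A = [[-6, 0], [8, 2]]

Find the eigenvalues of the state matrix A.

det(sI - A) = s^2 - (tr A)s + det A, with tr A = (-6) + 2 = -4 and det A = (-6)·2 - 0·8 = -12 - 0 = -12.
So p(s) = det(sI - A) = s^2 + 4s - 12.
Factor s^2 + 4s - 12: two numbers with sum -4 and product -12 are 2 and -6, so s^2 + 4s - 12 = (s - 2)(s + 6).
Hence p(s) = (s - 2) (s + 6), with roots -6, 2.
At least one eigenvalue has non-negative real part, so the system is not asymptotically stable.

-6, 2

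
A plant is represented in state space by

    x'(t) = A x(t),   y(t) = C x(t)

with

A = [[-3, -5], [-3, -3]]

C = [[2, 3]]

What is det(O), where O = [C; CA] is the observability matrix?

CA = [[-15, -19]]
Observability matrix O = [C; CA] = [[2, 3], [-15, -19]]
det(O) = 2·(-19) - 3·(-15) = -38 - (-45) = 7
Since det(O) ≠ 0, rank(O) = 2 and the system is completely observable.

7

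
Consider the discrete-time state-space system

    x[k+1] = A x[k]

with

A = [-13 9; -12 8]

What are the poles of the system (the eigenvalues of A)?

-4, -1

det(zI - A) = z^2 - (tr A)z + det A, with tr A = (-13) + 8 = -5 and det A = (-13)·8 - 9·(-12) = -104 - (-108) = 4.
So p(z) = det(zI - A) = z^2 + 5z + 4.
Factor z^2 + 5z + 4: two numbers with sum -5 and product 4 are -1 and -4, so z^2 + 5z + 4 = (z + 1)(z + 4).
Hence p(z) = (z + 1) (z + 4), with roots -4, -1.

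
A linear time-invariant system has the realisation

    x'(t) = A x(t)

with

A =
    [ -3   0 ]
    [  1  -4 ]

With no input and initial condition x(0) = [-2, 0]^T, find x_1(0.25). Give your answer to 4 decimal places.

det(sI - A) = s^2 - (tr A)s + det A, with tr A = (-3) + (-4) = -7 and det A = (-3)·(-4) - 0·1 = 12 - 0 = 12.
So p(s) = det(sI - A) = s^2 + 7s + 12.
Factor s^2 + 7s + 12: two numbers with sum -7 and product 12 are -3 and -4, so s^2 + 7s + 12 = (s + 3)(s + 4).
Hence p(s) = (s + 3) (s + 4), with roots -4, -3.
The eigenvalues -4, -3 are distinct and real, so A is diagonalisable and x(t) = e^{At} x(0) = V diag(e^{λ_i t}) V^{-1} x(0), where the columns of V are the eigenvectors.
λ = -4: A - (-4)I = [[1, 0], [1, 0]]. Row 1 gives 1·v1 + 0·v2 = 0, so take v_1 = [0, -1]^T.
λ = -3: A - (-3)I = [[0, 0], [1, -1]]. Row 2 gives 1·v1 + (-1)·v2 = 0, so take v_2 = [-1, -1]^T.
V = [v_1 v_2] = [[0, -1], [-1, -1]] has det V = -1, so V^{-1} = adj(V)/det V = [[1, -1], [-1, 0]].
Modal coordinates z(0) = V^{-1} x(0): 1·(-2) + (-1)·0 = -2; (-1)·(-2) + 0·0 = 2; so z(0) = [-2, 2]^T.
x_1(t) = Σ_i (v_i)_1 · z_i(0) · e^{λ_i t} (row 1 of V times the modal terms).
x_1(0.25) = 0·(-2)·e^{-4·0.25} + (-1)·2·e^{-3·0.25} = 0·0.367879 + (-2)·0.472367 = -0.9447.

-0.9447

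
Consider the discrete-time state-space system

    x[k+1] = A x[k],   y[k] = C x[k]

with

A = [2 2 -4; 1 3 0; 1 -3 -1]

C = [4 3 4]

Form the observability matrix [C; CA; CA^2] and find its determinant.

14500

CA = [[15, 5, -20]]
CA^2 = [[15, 105, -40]]
Observability matrix O = [C; CA; CA^2] = [[4, 3, 4], [15, 5, -20], [15, 105, -40]]
Expanding along the first row, det(O) = 4·(5·(-40) - (-20)·105) - 3·(15·(-40) - (-20)·15) + 4·(15·105 - 5·15) = 4·1900 - 3·(-300) + 4·1500 = 14500
Since det(O) ≠ 0, rank(O) = 3 and the system is completely observable.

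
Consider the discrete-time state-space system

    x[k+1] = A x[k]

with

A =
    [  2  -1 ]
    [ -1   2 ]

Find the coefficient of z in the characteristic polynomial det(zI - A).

-4

For a 2×2 matrix, det(zI - A) = z^2 - (tr A)z + det A.
tr A = 4, det A = 3.
So p(z) = z^2 - 4z + 3.
The coefficient of z is -4.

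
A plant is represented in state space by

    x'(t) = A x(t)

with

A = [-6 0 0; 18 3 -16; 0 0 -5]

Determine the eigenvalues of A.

-6, -5, 3

det(sI - A) = s^3 - (tr A)s^2 + (M11 + M22 + M33)s - det A, where Mii is the 2×2 principal minor of A obtained by deleting row i and column i.
tr A = (-6) + 3 + (-5) = -8; M11 = 3·(-5) - (-16)·0 = -15 - 0 = -15; M22 = (-6)·(-5) - 0·0 = 30 - 0 = 30; M33 = (-6)·3 - 0·18 = -18 - 0 = -18; sum of minors = -3.
det A = (-6)·(3·(-5) - (-16)·0) - 0·(18·(-5) - (-16)·0) + 0·(18·0 - 3·0) = (-6)·(-15) - 0·(-90) + 0·0 = 90.
So p(s) = det(sI - A) = s^3 + 8s^2 - 3s - 90.
Rational-root test: any integer root divides -90. Testing small divisors, s = 3 works: p(3) = 27 + 72 + (-9) + (-90) = 0, so (s - 3) is a factor.
Dividing, p(s) = (s - 3)(s^2 + 11s + 30).
Factor s^2 + 11s + 30: two numbers with sum -11 and product 30 are -5 and -6, so s^2 + 11s + 30 = (s + 5)(s + 6).
Hence p(s) = (s - 3) (s + 5) (s + 6), with roots -6, -5, 3.
At least one eigenvalue has non-negative real part, so the system is not asymptotically stable.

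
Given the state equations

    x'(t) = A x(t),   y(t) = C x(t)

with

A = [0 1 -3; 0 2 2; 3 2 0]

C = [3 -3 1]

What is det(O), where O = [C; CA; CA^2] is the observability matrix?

CA = [[3, -1, -15]]
CA^2 = [[-45, -29, -11]]
Observability matrix O = [C; CA; CA^2] = [[3, -3, 1], [3, -1, -15], [-45, -29, -11]]
Expanding along the first row, det(O) = 3·((-1)·(-11) - (-15)·(-29)) - (-3)·(3·(-11) - (-15)·(-45)) + 1·(3·(-29) - (-1)·(-45)) = 3·(-424) - (-3)·(-708) + 1·(-132) = -3528
Since det(O) ≠ 0, rank(O) = 3 and the system is completely observable.

-3528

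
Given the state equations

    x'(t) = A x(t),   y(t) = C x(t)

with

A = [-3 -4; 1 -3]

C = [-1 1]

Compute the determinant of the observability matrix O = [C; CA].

CA = [[4, 1]]
Observability matrix O = [C; CA] = [[-1, 1], [4, 1]]
det(O) = (-1)·1 - 1·4 = -1 - 4 = -5
Since det(O) ≠ 0, rank(O) = 2 and the system is completely observable.

-5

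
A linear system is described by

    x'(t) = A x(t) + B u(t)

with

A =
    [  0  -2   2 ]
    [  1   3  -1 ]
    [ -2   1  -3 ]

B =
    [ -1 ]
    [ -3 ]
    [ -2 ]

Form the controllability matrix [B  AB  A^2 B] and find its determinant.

AB = [[2], [-8], [5]]
A^2B = [[26], [-27], [-27]]
Controllability matrix C = [B  AB  A^2B] = [[-1, 2, 26], [-3, -8, -27], [-2, 5, -27]]
Expanding along the first row, det(C) = (-1)·((-8)·(-27) - (-27)·5) - 2·((-3)·(-27) - (-27)·(-2)) + 26·((-3)·5 - (-8)·(-2)) = (-1)·351 - 2·27 + 26·(-31) = -1211
Since det(C) ≠ 0, rank(C) = 3 and the system is completely controllable.

-1211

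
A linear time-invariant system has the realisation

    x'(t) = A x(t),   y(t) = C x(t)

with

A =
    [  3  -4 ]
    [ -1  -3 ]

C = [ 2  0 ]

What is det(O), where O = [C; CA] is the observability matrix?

-16

CA = [[6, -8]]
Observability matrix O = [C; CA] = [[2, 0], [6, -8]]
det(O) = 2·(-8) - 0·6 = -16 - 0 = -16
Since det(O) ≠ 0, rank(O) = 2 and the system is completely observable.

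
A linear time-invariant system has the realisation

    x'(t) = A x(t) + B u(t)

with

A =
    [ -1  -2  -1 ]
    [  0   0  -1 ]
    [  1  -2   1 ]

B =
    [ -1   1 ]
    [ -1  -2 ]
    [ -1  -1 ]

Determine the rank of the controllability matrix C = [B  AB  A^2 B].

AB = [[4, 4], [1, 1], [0, 4]]
A^2B = [[-6, -10], [0, -4], [2, 6]]
Controllability matrix C = [B  AB  A^2B] = [[-1, 1, 4, 4, -6, -10], [-1, -2, 1, 1, 0, -4], [-1, -1, 0, 4, 2, 6]]
Take the 3×3 submatrix of C formed by columns 1, 2, 3: [[-1, 1, 4], [-1, -2, 1], [-1, -1, 0]]. Its determinant is (-1)·((-2)·0 - 1·(-1)) - 1·((-1)·0 - 1·(-1)) + 4·((-1)·(-1) - (-2)·(-1)) = (-1)·1 - 1·1 + 4·(-1) = -6 ≠ 0.
So rank(C) ≥ 3; since C has 3 rows, rank(C) = 3.
rank(C) = 3 = n, so the pair (A, B) is completely controllable.

3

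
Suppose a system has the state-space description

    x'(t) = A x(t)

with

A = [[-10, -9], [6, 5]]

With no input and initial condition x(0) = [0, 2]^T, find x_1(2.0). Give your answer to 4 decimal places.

det(sI - A) = s^2 - (tr A)s + det A, with tr A = (-10) + 5 = -5 and det A = (-10)·5 - (-9)·6 = -50 - (-54) = 4.
So p(s) = det(sI - A) = s^2 + 5s + 4.
Factor s^2 + 5s + 4: two numbers with sum -5 and product 4 are -1 and -4, so s^2 + 5s + 4 = (s + 1)(s + 4).
Hence p(s) = (s + 1) (s + 4), with roots -4, -1.
The eigenvalues -4, -1 are distinct and real, so A is diagonalisable and x(t) = e^{At} x(0) = V diag(e^{λ_i t}) V^{-1} x(0), where the columns of V are the eigenvectors.
λ = -4: A - (-4)I = [[-6, -9], [6, 9]]. Row 1 gives (-6)·v1 + (-9)·v2 = 0, so take v_1 = [3, -2]^T.
λ = -1: A - (-1)I = [[-9, -9], [6, 6]]. Row 1 gives (-9)·v1 + (-9)·v2 = 0, so take v_2 = [1, -1]^T.
V = [v_1 v_2] = [[3, 1], [-2, -1]] has det V = -1, so V^{-1} = adj(V)/det V = [[1, 1], [-2, -3]].
Modal coordinates z(0) = V^{-1} x(0): 1·0 + 1·2 = 2; (-2)·0 + (-3)·2 = -6; so z(0) = [2, -6]^T.
x_1(t) = Σ_i (v_i)_1 · z_i(0) · e^{λ_i t} (row 1 of V times the modal terms).
x_1(2.0) = 3·2·e^{-4·2.0} + 1·(-6)·e^{-1·2.0} = 6·0.000335 + (-6)·0.135335 = -0.8100.

-0.8100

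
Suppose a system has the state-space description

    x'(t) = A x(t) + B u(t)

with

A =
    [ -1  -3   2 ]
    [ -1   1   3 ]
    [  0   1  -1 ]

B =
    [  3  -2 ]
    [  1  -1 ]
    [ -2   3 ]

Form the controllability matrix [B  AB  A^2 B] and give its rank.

AB = [[-10, 11], [-8, 10], [3, -4]]
A^2B = [[40, -49], [11, -13], [-11, 14]]
Controllability matrix C = [B  AB  A^2B] = [[3, -2, -10, 11, 40, -49], [1, -1, -8, 10, 11, -13], [-2, 3, 3, -4, -11, 14]]
Take the 3×3 submatrix of C formed by columns 1, 2, 3: [[3, -2, -10], [1, -1, -8], [-2, 3, 3]]. Its determinant is 3·((-1)·3 - (-8)·3) - (-2)·(1·3 - (-8)·(-2)) + (-10)·(1·3 - (-1)·(-2)) = 3·21 - (-2)·(-13) + (-10)·1 = 27 ≠ 0.
So rank(C) ≥ 3; since C has 3 rows, rank(C) = 3.
rank(C) = 3 = n, so the pair (A, B) is completely controllable.

3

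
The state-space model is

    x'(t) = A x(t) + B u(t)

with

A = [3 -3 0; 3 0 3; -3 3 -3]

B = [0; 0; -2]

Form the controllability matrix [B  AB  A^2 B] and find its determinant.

-216

AB = [[0], [-6], [6]]
A^2B = [[18], [18], [-36]]
Controllability matrix C = [B  AB  A^2B] = [[0, 0, 18], [0, -6, 18], [-2, 6, -36]]
Expanding along the first row, det(C) = 0·((-6)·(-36) - 18·6) - 0·(0·(-36) - 18·(-2)) + 18·(0·6 - (-6)·(-2)) = 0·108 - 0·36 + 18·(-12) = -216
Since det(C) ≠ 0, rank(C) = 3 and the system is completely controllable.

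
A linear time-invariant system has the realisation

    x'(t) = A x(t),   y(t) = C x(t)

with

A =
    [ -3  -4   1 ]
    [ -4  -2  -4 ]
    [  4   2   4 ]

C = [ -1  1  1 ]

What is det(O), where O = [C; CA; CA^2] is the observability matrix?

CA = [[3, 4, -1]]
CA^2 = [[-29, -22, -17]]
Observability matrix O = [C; CA; CA^2] = [[-1, 1, 1], [3, 4, -1], [-29, -22, -17]]
Expanding along the first row, det(O) = (-1)·(4·(-17) - (-1)·(-22)) - 1·(3·(-17) - (-1)·(-29)) + 1·(3·(-22) - 4·(-29)) = (-1)·(-90) - 1·(-80) + 1·50 = 220
Since det(O) ≠ 0, rank(O) = 3 and the system is completely observable.

220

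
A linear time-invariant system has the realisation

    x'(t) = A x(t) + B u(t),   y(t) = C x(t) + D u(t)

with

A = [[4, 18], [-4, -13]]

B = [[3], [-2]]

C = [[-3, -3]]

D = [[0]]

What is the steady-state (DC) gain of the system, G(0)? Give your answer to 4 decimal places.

G(0) = C(-A)^{-1}B + D = -C A^{-1} B + D.
det A = 20, so A^{-1} = (1/20)·adj(A) = [[-13/20, -9/10], [1/5, 1/5]]
A^{-1} B = [-3/20, 1/5]^T
C A^{-1} B = -3/20
G(0) = D - C A^{-1} B = 0 - (-3/20) = 3/20 ≈ 0.1500

0.1500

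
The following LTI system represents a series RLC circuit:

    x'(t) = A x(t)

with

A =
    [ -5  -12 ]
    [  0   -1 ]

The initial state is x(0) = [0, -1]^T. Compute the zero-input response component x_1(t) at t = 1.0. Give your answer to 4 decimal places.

1.0834

det(sI - A) = s^2 - (tr A)s + det A, with tr A = (-5) + (-1) = -6 and det A = (-5)·(-1) - (-12)·0 = 5 - 0 = 5.
So p(s) = det(sI - A) = s^2 + 6s + 5.
Factor s^2 + 6s + 5: two numbers with sum -6 and product 5 are -1 and -5, so s^2 + 6s + 5 = (s + 1)(s + 5).
Hence p(s) = (s + 1) (s + 5), with roots -5, -1.
The eigenvalues -5, -1 are distinct and real, so A is diagonalisable and x(t) = e^{At} x(0) = V diag(e^{λ_i t}) V^{-1} x(0), where the columns of V are the eigenvectors.
λ = -5: A - (-5)I = [[0, -12], [0, 4]]. Row 1 gives 0·v1 + (-12)·v2 = 0, so take v_1 = [-1, 0]^T.
λ = -1: A - (-1)I = [[-4, -12], [0, 0]]. Row 1 gives (-4)·v1 + (-12)·v2 = 0, so take v_2 = [-3, 1]^T.
V = [v_1 v_2] = [[-1, -3], [0, 1]] has det V = -1, so V^{-1} = adj(V)/det V = [[-1, -3], [0, 1]].
Modal coordinates z(0) = V^{-1} x(0): (-1)·0 + (-3)·(-1) = 3; 0·0 + 1·(-1) = -1; so z(0) = [3, -1]^T.
x_1(t) = Σ_i (v_i)_1 · z_i(0) · e^{λ_i t} (row 1 of V times the modal terms).
x_1(1.0) = (-1)·3·e^{-5·1.0} + (-3)·(-1)·e^{-1·1.0} = (-3)·0.006738 + 3·0.367879 = 1.0834.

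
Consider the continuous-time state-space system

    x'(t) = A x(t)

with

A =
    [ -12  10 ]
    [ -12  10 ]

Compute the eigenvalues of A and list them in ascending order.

det(sI - A) = s^2 - (tr A)s + det A, with tr A = (-12) + 10 = -2 and det A = (-12)·10 - 10·(-12) = -120 - (-120) = 0.
So p(s) = det(sI - A) = s^2 + 2s.
Factor s^2 + 2s: two numbers with sum -2 and product 0 are 0 and -2, so s^2 + 2s = s(s + 2).
Hence p(s) = s (s + 2), with roots -2, 0.
At least one eigenvalue has non-negative real part, so the system is not asymptotically stable.

-2, 0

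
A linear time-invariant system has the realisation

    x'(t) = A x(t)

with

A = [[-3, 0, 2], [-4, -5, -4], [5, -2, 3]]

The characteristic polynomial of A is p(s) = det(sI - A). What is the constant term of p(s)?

Expand det(sI - A) for the 3×3 matrix.
p(s) = s^3 + 5s^2 - 27s - 135.
(Check: constant term = det(-A) = (-1)^3 det A = -135; coefficient of s^2 = -tr A = 5.)
The constant term is -135.

-135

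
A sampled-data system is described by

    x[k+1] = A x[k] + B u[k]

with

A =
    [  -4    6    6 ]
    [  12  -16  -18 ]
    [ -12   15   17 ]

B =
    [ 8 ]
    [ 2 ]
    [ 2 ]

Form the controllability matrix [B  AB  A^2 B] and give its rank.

2

AB = [[-8], [28], [-32]]
A^2B = [[8], [32], [-28]]
Controllability matrix C = [B  AB  A^2B] = [[8, -8, 8], [2, 28, 32], [2, -32, -28]]
The rows r1, r2, r3 of C are linearly dependent: -r1 + 2·r2 + 2·r3 = 0 (check each entry), so rank(C) ≤ 2.
The 2×2 minor from rows 1, 2, columns 1, 2 is 8·28 - (-8)·2 = 224 - (-16) = 240 ≠ 0, so rank(C) = 2.
rank(C) = 2 < n = 3, so the pair (A, B) is not completely controllable.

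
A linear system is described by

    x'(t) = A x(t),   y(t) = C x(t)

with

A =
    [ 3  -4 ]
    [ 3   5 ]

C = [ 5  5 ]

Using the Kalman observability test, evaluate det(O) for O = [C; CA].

-125

CA = [[30, 5]]
Observability matrix O = [C; CA] = [[5, 5], [30, 5]]
det(O) = 5·5 - 5·30 = 25 - 150 = -125
Since det(O) ≠ 0, rank(O) = 2 and the system is completely observable.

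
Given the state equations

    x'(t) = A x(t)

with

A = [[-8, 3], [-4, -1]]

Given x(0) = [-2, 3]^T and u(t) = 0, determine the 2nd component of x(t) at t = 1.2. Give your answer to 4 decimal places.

0.1225

det(sI - A) = s^2 - (tr A)s + det A, with tr A = (-8) + (-1) = -9 and det A = (-8)·(-1) - 3·(-4) = 8 - (-12) = 20.
So p(s) = det(sI - A) = s^2 + 9s + 20.
Factor s^2 + 9s + 20: two numbers with sum -9 and product 20 are -4 and -5, so s^2 + 9s + 20 = (s + 4)(s + 5).
Hence p(s) = (s + 4) (s + 5), with roots -5, -4.
The eigenvalues -5, -4 are distinct and real, so A is diagonalisable and x(t) = e^{At} x(0) = V diag(e^{λ_i t}) V^{-1} x(0), where the columns of V are the eigenvectors.
λ = -5: A - (-5)I = [[-3, 3], [-4, 4]]. Row 1 gives (-3)·v1 + 3·v2 = 0, so take v_1 = [-1, -1]^T.
λ = -4: A - (-4)I = [[-4, 3], [-4, 3]]. Row 1 gives (-4)·v1 + 3·v2 = 0, so take v_2 = [3, 4]^T.
V = [v_1 v_2] = [[-1, 3], [-1, 4]] has det V = -1, so V^{-1} = adj(V)/det V = [[-4, 3], [-1, 1]].
Modal coordinates z(0) = V^{-1} x(0): (-4)·(-2) + 3·3 = 17; (-1)·(-2) + 1·3 = 5; so z(0) = [17, 5]^T.
x_2(t) = Σ_i (v_i)_2 · z_i(0) · e^{λ_i t} (row 2 of V times the modal terms).
x_2(1.2) = (-1)·17·e^{-5·1.2} + 4·5·e^{-4·1.2} = (-17)·0.002479 + 20·0.008230 = 0.1225.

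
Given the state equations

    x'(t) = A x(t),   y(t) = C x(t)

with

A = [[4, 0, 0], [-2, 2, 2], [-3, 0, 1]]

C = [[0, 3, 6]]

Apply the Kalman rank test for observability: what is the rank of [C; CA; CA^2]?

2

CA = [[-24, 6, 12]]
CA^2 = [[-144, 12, 24]]
Observability matrix O = [C; CA; CA^2] = [[0, 3, 6], [-24, 6, 12], [-144, 12, 24]]
The columns c1, c2, c3 of O are linearly dependent: -2·c2 + c3 = 0 (check each entry), so rank(O) ≤ 2.
The 2×2 minor from rows 1, 2, columns 1, 2 is 0·6 - 3·(-24) = 0 - (-72) = 72 ≠ 0, so rank(O) = 2.
rank(O) = 2 < n = 3, so the pair (A, C) is not completely observable.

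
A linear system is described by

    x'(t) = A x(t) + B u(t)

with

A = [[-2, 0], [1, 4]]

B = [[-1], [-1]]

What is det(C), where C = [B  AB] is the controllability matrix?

AB = [[2], [-5]]
Controllability matrix C = [B  AB] = [[-1, 2], [-1, -5]]
det(C) = (-1)·(-5) - 2·(-1) = 5 - (-2) = 7
Since det(C) ≠ 0, rank(C) = 2 and the system is completely controllable.

7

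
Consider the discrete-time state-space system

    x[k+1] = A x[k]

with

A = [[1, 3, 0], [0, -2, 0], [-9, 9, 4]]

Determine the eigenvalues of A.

-2, 1, 4

det(zI - A) = z^3 - (tr A)z^2 + (M11 + M22 + M33)z - det A, where Mii is the 2×2 principal minor of A obtained by deleting row i and column i.
tr A = 1 + (-2) + 4 = 3; M11 = (-2)·4 - 0·9 = -8 - 0 = -8; M22 = 1·4 - 0·(-9) = 4 - 0 = 4; M33 = 1·(-2) - 3·0 = -2 - 0 = -2; sum of minors = -6.
det A = 1·((-2)·4 - 0·9) - 3·(0·4 - 0·(-9)) + 0·(0·9 - (-2)·(-9)) = 1·(-8) - 3·0 + 0·(-18) = -8.
So p(z) = det(zI - A) = z^3 - 3z^2 - 6z + 8.
Rational-root test: any integer root divides 8. Testing small divisors, z = 1 works: p(1) = 1 + (-3) + (-6) + 8 = 0, so (z - 1) is a factor.
Dividing, p(z) = (z - 1)(z^2 - 2z - 8).
Factor z^2 - 2z - 8: two numbers with sum 2 and product -8 are 4 and -2, so z^2 - 2z - 8 = (z - 4)(z + 2).
Hence p(z) = (z - 4) (z - 1) (z + 2), with roots -2, 1, 4.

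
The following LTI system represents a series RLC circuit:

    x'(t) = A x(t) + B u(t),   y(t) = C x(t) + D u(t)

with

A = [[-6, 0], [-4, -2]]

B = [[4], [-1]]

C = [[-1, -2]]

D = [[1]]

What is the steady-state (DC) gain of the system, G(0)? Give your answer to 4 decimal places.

G(0) = C(-A)^{-1}B + D = -C A^{-1} B + D.
det A = 12, so A^{-1} = (1/12)·adj(A) = [[-1/6, 0], [1/3, -1/2]]
A^{-1} B = [-2/3, 11/6]^T
C A^{-1} B = -3
G(0) = D - C A^{-1} B = 1 - (-3) = 4

4.0000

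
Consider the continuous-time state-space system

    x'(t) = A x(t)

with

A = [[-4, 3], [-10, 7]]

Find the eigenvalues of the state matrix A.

1, 2

det(sI - A) = s^2 - (tr A)s + det A, with tr A = (-4) + 7 = 3 and det A = (-4)·7 - 3·(-10) = -28 - (-30) = 2.
So p(s) = det(sI - A) = s^2 - 3s + 2.
Factor s^2 - 3s + 2: two numbers with sum 3 and product 2 are 2 and 1, so s^2 - 3s + 2 = (s - 2)(s - 1).
Hence p(s) = (s - 2) (s - 1), with roots 1, 2.
At least one eigenvalue has non-negative real part, so the system is not asymptotically stable.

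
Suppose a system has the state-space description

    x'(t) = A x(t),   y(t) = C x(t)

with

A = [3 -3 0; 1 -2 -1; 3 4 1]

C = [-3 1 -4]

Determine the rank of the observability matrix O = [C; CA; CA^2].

CA = [[-20, -9, -5]]
CA^2 = [[-84, 58, 4]]
Observability matrix O = [C; CA; CA^2] = [[-3, 1, -4], [-20, -9, -5], [-84, 58, 4]]
det(O) = (-3)·((-9)·4 - (-5)·58) - 1·((-20)·4 - (-5)·(-84)) + (-4)·((-20)·58 - (-9)·(-84)) = (-3)·254 - 1·(-500) + (-4)·(-1916) = 7402 ≠ 0, so rank(O) = 3.
rank(O) = 3 = n, so the pair (A, C) is completely observable.

3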